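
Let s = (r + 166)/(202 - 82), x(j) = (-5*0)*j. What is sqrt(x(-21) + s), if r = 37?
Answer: sqrt(6090)/60 ≈ 1.3006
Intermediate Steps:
x(j) = 0 (x(j) = 0*j = 0)
s = 203/120 (s = (37 + 166)/(202 - 82) = 203/120 ≈ 1.6917)
sqrt(x(-21) + s) = sqrt(0 + 203/120) = sqrt(203/120) = sqrt(6090)/60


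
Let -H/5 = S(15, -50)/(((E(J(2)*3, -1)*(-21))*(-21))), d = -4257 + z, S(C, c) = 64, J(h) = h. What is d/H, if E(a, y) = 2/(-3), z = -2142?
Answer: -940653/160 ≈ -5879.1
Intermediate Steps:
E(a, y) = -⅔ (E(a, y) = 2*(-⅓) = -⅔)
d = -6399 (d = -4257 - 2142 = -6399)
H = 160/147 (H = -320/(-⅔*(-21)*(-21)) = -320/(14*(-21)) = -320/(-294) = -320*(-1)/294 = -5*(-32/147) = 160/147 ≈ 1.0884)
d/H = -6399/160/147 = -6399*147/160 = -940653/160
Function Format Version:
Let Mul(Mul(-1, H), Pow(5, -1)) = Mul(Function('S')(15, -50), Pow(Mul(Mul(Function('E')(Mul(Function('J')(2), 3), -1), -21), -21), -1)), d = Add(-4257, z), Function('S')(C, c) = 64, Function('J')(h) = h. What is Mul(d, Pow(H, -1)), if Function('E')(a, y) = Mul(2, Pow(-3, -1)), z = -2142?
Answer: Rational(-940653, 160) ≈ -5879.1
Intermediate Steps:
Function('E')(a, y) = Rational(-2, 3) (Function('E')(a, y) = Mul(2, Rational(-1, 3)) = Rational(-2, 3))
d = -6399 (d = Add(-4257, -2142) = -6399)
H = Rational(160, 147) (H = Mul(-5, Mul(64, Pow(Mul(Mul(Rational(-2, 3), -21), -21), -1))) = Mul(-5, Mul(64, Pow(Mul(14, -21), -1))) = Mul(-5, Mul(64, Pow(-294, -1))) = Mul(-5, Mul(64, Rational(-1, 294))) = Mul(-5, Rational(-32, 147)) = Rational(160, 147) ≈ 1.0884)
Mul(d, Pow(H, -1)) = Mul(-6399, Pow(Rational(160, 147), -1)) = Mul(-6399, Rational(147, 160)) = Rational(-940653, 160)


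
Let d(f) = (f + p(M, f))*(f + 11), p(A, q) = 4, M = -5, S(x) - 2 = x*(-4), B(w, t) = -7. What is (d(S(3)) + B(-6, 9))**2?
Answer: 169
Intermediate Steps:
S(x) = 2 - 4*x (S(x) = 2 + x*(-4) = 2 - 4*x)
d(f) = (4 + f)*(11 + f) (d(f) = (f + 4)*(f + 11) = (4 + f)*(11 + f))
(d(S(3)) + B(-6, 9))**2 = ((44 + (2 - 4*3)**2 + 15*(2 - 4*3)) - 7)**2 = ((44 + (2 - 12)**2 + 15*(2 - 12)) - 7)**2 = ((44 + (-10)**2 + 15*(-10)) - 7)**2 = ((44 + 100 - 150) - 7)**2 = (-6 - 7)**2 = (-13)**2 = 169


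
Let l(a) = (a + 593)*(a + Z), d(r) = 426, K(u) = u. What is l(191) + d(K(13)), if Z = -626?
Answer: -340614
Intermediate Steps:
l(a) = (-626 + a)*(593 + a) (l(a) = (a + 593)*(a - 626) = (593 + a)*(-626 + a) = (-626 + a)*(593 + a))
l(191) + d(K(13)) = (-371218 + 191² - 33*191) + 426 = (-371218 + 36481 - 6303) + 426 = -341040 + 426 = -340614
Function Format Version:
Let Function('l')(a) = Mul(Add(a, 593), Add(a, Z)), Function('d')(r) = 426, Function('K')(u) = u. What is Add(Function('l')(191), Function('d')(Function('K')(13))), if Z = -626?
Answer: -340614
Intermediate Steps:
Function('l')(a) = Mul(Add(-626, a), Add(593, a)) (Function('l')(a) = Mul(Add(a, 593), Add(a, -626)) = Mul(Add(593, a), Add(-626, a)) = Mul(Add(-626, a), Add(593, a)))
Add(Function('l')(191), Function('d')(Function('K')(13))) = Add(Add(-371218, Pow(191, 2), Mul(-33, 191)), 426) = Add(Add(-371218, 36481, -6303), 426) = Add(-341040, 426) = -340614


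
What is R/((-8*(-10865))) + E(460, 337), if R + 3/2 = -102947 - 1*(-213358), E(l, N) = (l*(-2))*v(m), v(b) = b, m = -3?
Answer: 480019219/173840 ≈ 2761.3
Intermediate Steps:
E(l, N) = 6*l (E(l, N) = (l*(-2))*(-3) = -2*l*(-3) = 6*l)
R = 220819/2 (R = -3/2 + (-102947 - 1*(-213358)) = -3/2 + (-102947 + 213358) = -3/2 + 110411 = 220819/2 ≈ 1.1041e+5)
R/((-8*(-10865))) + E(460, 337) = 220819/(2*((-8*(-10865)))) + 6*460 = (220819/2)/86920 + 2760 = (220819/2)*(1/86920) + 2760 = 220819/173840 + 2760 = 480019219/173840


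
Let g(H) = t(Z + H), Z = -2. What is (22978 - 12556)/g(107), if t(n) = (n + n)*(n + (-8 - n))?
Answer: -1737/280 ≈ -6.2036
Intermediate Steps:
t(n) = -16*n (t(n) = (2*n)*(-8) = -16*n)
g(H) = 32 - 16*H (g(H) = -16*(-2 + H) = 32 - 16*H)
(22978 - 12556)/g(107) = (22978 - 12556)/(32 - 16*107) = 10422/(32 - 1712) = 10422/(-1680) = 10422*(-1/1680) = -1737/280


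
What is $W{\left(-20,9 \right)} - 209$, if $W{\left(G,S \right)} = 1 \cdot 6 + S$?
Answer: $-194$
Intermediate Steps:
$W{\left(G,S \right)} = 6 + S$
$W{\left(-20,9 \right)} - 209 = \left(6 + 9\right) - 209 = 15 - 209 = -194$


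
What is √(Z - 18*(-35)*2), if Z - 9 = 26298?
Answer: 3*√3063 ≈ 166.03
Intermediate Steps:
Z = 26307 (Z = 9 + 26298 = 26307)
√(Z - 18*(-35)*2) = √(26307 - 18*(-35)*2) = √(26307 + 630*2) = √(26307 + 1260) = √27567 = 3*√3063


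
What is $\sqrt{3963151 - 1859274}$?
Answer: $\sqrt{2103877} \approx 1450.5$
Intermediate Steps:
$\sqrt{3963151 - 1859274} = \sqrt{2103877}$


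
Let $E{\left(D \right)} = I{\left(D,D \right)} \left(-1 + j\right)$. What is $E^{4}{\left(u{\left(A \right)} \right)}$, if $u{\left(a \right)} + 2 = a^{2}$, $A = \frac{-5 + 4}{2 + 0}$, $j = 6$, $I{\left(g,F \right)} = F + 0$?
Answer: $\frac{1500625}{256} \approx 5861.8$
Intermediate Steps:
$I{\left(g,F \right)} = F$
$A = - \frac{1}{2} \approx -0.5$
$u{\left(a \right)} = -2 + a^{2}$
$E{\left(D \right)} = 5 D$ ($E{\left(D \right)} = D \left(-1 + 6\right) = D 5 = 5 D$)
$E^{4}{\left(u{\left(A \right)} \right)} = \left(5 \left(-2 + \left(- \frac{1}{2}\right)^{2}\right)\right)^{4} = \left(5 \left(-2 + \frac{1}{4}\right)\right)^{4} = \left(5 \left(- \frac{7}{4}\right)\right)^{4} = \left(- \frac{35}{4}\right)^{4} = \frac{1500625}{256}$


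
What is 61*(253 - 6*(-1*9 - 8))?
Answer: 21655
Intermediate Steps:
61*(253 - 6*(-1*9 - 8)) = 61*(253 - 6*(-9 - 8)) = 61*(253 - 6*(-17)) = 61*(253 + 102) = 61*355 = 21655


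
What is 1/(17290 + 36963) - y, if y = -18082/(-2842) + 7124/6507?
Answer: -3740897374276/501647489091 ≈ -7.4572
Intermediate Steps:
y = 68952991/9246447 (y = -18082*(-1/2842) + 7124*(1/6507) = 9041/1421 + 7124/6507 = 68952991/9246447 ≈ 7.4572)
1/(17290 + 36963) - y = 1/(17290 + 36963) - 1*68952991/9246447 = 1/54253 - 68952991/9246447 = -3740897374276/501647489091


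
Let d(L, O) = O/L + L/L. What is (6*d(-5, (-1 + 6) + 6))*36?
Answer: -1296/5 ≈ -259.20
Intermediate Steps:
d(L, O) = 1 + O/L (d(L, O) = O/L + 1 = 1 + O/L)
(6*d(-5, (-1 + 6) + 6))*36 = (6*((-5 + ((-1 + 6) + 6))/(-5)))*36 = (6*(-(-5 + (5 + 6))/5))*36 = (6*(-(-5 + 11)/5))*36 = (6*(-1/5*6))*36 = (6*(-6/5))*36 = -36/5*36 = -1296/5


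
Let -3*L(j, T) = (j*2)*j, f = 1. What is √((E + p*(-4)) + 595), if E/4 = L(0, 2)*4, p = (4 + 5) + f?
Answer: √555 ≈ 23.558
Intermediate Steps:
p = 10 (p = (4 + 5) + 1 = 9 + 1 = 10)
L(j, T) = -2*j²/3 (L(j, T) = -j*2*j/3 = -2*j*j/3 = -2*j²/3)
E = 0 (E = 4*(-⅔*0²*4) = 4*(-⅔*0*4) = 4*(0*4) = 4*0 = 0)
√((E + p*(-4)) + 595) = √((0 + 10*(-4)) + 595) = √((0 - 40) + 595) = √(-40 + 595) = √555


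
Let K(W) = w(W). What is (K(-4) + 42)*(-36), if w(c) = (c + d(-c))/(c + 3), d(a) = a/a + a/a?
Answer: -1584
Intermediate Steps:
d(a) = 2 (d(a) = 1 + 1 = 2)
w(c) = (2 + c)/(3 + c) (w(c) = (c + 2)/(c + 3) = (2 + c)/(3 + c))
K(W) = (2 + W)/(3 + W)
(K(-4) + 42)*(-36) = ((2 - 4)/(3 - 4) + 42)*(-36) = (-2/(-1) + 42)*(-36) = (-1*(-2) + 42)*(-36) = (2 + 42)*(-36) = 44*(-36) = -1584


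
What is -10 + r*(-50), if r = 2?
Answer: -110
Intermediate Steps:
-10 + r*(-50) = -10 + 2*(-50) = -10 - 100 = -110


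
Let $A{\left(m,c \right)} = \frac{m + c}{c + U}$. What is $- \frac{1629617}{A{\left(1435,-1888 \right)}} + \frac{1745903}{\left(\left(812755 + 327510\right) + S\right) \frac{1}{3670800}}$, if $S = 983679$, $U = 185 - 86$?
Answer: $- \frac{411112521185659}{120268329} \approx -3.4183 \cdot 10^{6}$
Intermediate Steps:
$U = 99$ ($U = 185 - 86 = 99$)
$A{\left(m,c \right)} = \frac{c + m}{99 + c}$ ($A{\left(m,c \right)} = \frac{m + c}{c + 99} = \frac{c + m}{99 + c}$)
$- \frac{1629617}{A{\left(1435,-1888 \right)}} + \frac{1745903}{\left(\left(812755 + 327510\right) + S\right) \frac{1}{3670800}} = - \frac{1629617}{\frac{1}{99 - 1888} \left(-1888 + 1435\right)} + \frac{1745903}{\left(\left(812755 + 327510\right) + 983679\right) \frac{1}{3670800}} = - \frac{1629617}{\frac{1}{-1789} \left(-453\right)} + \frac{1745903}{\left(1140265 + 983679\right) \frac{1}{3670800}} = - \frac{1629617}{\left(- \frac{1}{1789}\right) \left(-453\right)} + \frac{1745903}{2123944 \cdot \frac{1}{3670800}} = - \frac{1629617}{\frac{453}{1789}} + \frac{1745903}{\frac{265493}{458850}} = \left(-1629617\right) \frac{1789}{453} + 1745903 \cdot \frac{458850}{265493} = - \frac{2915384813}{453} + \frac{801107591550}{265493} = - \frac{411112521185659}{120268329}$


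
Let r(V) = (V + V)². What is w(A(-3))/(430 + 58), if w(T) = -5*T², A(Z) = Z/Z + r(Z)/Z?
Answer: -605/488 ≈ -1.2398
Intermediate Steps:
r(V) = 4*V² (r(V) = (2*V)² = 4*V²)
A(Z) = 1 + 4*Z (A(Z) = Z/Z + (4*Z²)/Z = 1 + 4*Z)
w(A(-3))/(430 + 58) = (-5*(1 + 4*(-3))²)/(430 + 58) = -5*(1 - 12)²/488 = -5*(-11)²*(1/488) = -5*121*(1/488) = -605*1/488 = -605/488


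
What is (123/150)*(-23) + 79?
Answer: 3007/50 ≈ 60.140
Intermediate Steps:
(123/150)*(-23) + 79 = (123*(1/150))*(-23) + 79 = (41/50)*(-23) + 79 = -943/50 + 79 = 3007/50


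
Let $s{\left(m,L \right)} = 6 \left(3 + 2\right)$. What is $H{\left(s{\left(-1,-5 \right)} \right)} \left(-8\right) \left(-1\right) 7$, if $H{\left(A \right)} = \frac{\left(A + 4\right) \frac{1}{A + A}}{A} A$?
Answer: $\frac{476}{15} \approx 31.733$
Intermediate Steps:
$s{\left(m,L \right)} = 30$ ($s{\left(m,L \right)} = 6 \cdot 5 = 30$)
$H{\left(A \right)} = \frac{4 + A}{2 A}$ ($H{\left(A \right)} = \frac{\left(4 + A\right) \frac{1}{2 A}}{A} A = \frac{\frac{1}{2} \frac{1}{A} \left(4 + A\right)}{A} A = \frac{4 + A}{2 A^{2}} A = \frac{4 + A}{2 A}$)
$H{\left(s{\left(-1,-5 \right)} \right)} \left(-8\right) \left(-1\right) 7 = \frac{4 + 30}{2 \cdot 30} \left(-8\right) \left(-1\right) 7 = \frac{1}{2} \cdot \frac{1}{30} \cdot 34 \cdot 8 \cdot 7 = \frac{17}{30} \cdot 56 = \frac{476}{15}$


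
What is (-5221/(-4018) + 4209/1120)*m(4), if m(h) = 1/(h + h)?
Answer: 1625663/2571520 ≈ 0.63218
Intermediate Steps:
m(h) = 1/(2*h)
(-5221/(-4018) + 4209/1120)*m(4) = (-5221/(-4018) + 4209/1120)*((½)/4) = (-5221*(-1/4018) + 4209*(1/1120))*((½)*(¼)) = (5221/4018 + 4209/1120)*(⅛) = (1625663/321440)*(⅛) = 1625663/2571520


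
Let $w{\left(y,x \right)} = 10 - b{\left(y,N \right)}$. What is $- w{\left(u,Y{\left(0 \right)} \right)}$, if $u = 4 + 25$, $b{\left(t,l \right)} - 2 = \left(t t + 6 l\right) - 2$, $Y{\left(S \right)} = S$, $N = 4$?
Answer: $855$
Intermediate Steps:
$b{\left(t,l \right)} = t^{2} + 6 l$ ($b{\left(t,l \right)} = 2 - \left(2 - 6 l - t t\right) = 2 - \left(2 - t^{2} - 6 l\right) = 2 + \left(-2 + t^{2} + 6 l\right) = t^{2} + 6 l$)
$u = 29$
$w{\left(y,x \right)} = -14 - y^{2}$ ($w{\left(y,x \right)} = 10 - \left(y^{2} + 6 \cdot 4\right) = 10 - \left(y^{2} + 24\right) = 10 - \left(24 + y^{2}\right) = -14 - y^{2}$)
$- w{\left(u,Y{\left(0 \right)} \right)} = - (-14 - 29^{2}) = - (-14 - 841) = \left(-1\right) \left(-855\right) = 855$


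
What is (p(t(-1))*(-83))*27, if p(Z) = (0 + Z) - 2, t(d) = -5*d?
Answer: -6723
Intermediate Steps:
p(Z) = -2 + Z (p(Z) = Z - 2 = -2 + Z)
(p(t(-1))*(-83))*27 = ((-2 - 5*(-1))*(-83))*27 = ((-2 + 5)*(-83))*27 = (3*(-83))*27 = -249*27 = -6723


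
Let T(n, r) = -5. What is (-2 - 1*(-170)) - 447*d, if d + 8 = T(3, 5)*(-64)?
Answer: -139296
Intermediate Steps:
d = 312 (d = -8 - 5*(-64) = -8 + 320 = 312)
(-2 - 1*(-170)) - 447*d = (-2 - 1*(-170)) - 447*312 = (-2 + 170) - 139464 = 168 - 139464 = -139296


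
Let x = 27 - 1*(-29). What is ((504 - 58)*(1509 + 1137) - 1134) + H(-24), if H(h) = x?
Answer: 1179038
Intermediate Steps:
x = 56 (x = 27 + 29 = 56)
H(h) = 56
((504 - 58)*(1509 + 1137) - 1134) + H(-24) = ((504 - 58)*(1509 + 1137) - 1134) + 56 = (446*2646 - 1134) + 56 = (1180116 - 1134) + 56 = 1178982 + 56 = 1179038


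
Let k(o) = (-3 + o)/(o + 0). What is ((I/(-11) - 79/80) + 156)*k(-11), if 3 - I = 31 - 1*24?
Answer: 957117/4840 ≈ 197.75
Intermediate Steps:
I = -4 (I = 3 - (31 - 1*24) = 3 - (31 - 24) = 3 - 1*7 = 3 - 7 = -4)
k(o) = (-3 + o)/o
((I/(-11) - 79/80) + 156)*k(-11) = ((-4/(-11) - 79/80) + 156)*((-3 - 11)/(-11)) = ((-4*(-1/11) - 79*1/80) + 156)*(-1/11*(-14)) = ((4/11 - 79/80) + 156)*(14/11) = (-549/880 + 156)*(14/11) = (136731/880)*(14/11) = 957117/4840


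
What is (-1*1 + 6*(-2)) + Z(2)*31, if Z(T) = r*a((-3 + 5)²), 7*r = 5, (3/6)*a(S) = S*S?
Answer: 4869/7 ≈ 695.57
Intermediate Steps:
a(S) = 2*S² (a(S) = 2*(S*S) = 2*S²)
r = 5/7 (r = (⅐)*5 = 5/7 ≈ 0.71429)
Z(T) = 160/7 (Z(T) = 5*(2*((-3 + 5)²)²)/7 = 5*(2*(2²)²)/7 = 5*(2*4²)/7 = 5*(2*16)/7 = (5/7)*32 = 160/7)
(-1*1 + 6*(-2)) + Z(2)*31 = (-1*1 + 6*(-2)) + (160/7)*31 = (-1 - 12) + 4960/7 = -13 + 4960/7 = 4869/7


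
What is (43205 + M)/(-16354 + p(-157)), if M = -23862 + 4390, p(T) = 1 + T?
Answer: -23733/16510 ≈ -1.4375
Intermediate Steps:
M = -19472
(43205 + M)/(-16354 + p(-157)) = (43205 - 19472)/(-16354 + (1 - 157)) = 23733/(-16354 - 156) = 23733/(-16510) = 23733*(-1/16510) = -23733/16510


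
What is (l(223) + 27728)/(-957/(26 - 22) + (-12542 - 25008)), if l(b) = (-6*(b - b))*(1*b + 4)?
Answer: -110912/151157 ≈ -0.73375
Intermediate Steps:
l(b) = 0 (l(b) = (-6*0)*(b + 4) = 0*(4 + b) = 0)
(l(223) + 27728)/(-957/(26 - 22) + (-12542 - 25008)) = (0 + 27728)/(-957/(26 - 22) + (-12542 - 25008)) = 27728/(-957/4 - 37550) = 27728/(-151157/4) = 27728*(-4/151157) = -110912/151157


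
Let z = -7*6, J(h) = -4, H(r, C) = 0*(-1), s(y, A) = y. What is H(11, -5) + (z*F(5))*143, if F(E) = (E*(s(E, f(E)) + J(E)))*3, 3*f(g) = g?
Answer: -90090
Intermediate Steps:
f(g) = g/3
H(r, C) = 0
z = -42
F(E) = 3*E*(-4 + E) (F(E) = (E*(E - 4))*3 = (E*(-4 + E))*3 = 3*E*(-4 + E))
H(11, -5) + (z*F(5))*143 = 0 - 126*5*(-4 + 5)*143 = 0 - 126*5*143 = 0 - 42*15*143 = 0 - 630*143 = 0 - 90090 = -90090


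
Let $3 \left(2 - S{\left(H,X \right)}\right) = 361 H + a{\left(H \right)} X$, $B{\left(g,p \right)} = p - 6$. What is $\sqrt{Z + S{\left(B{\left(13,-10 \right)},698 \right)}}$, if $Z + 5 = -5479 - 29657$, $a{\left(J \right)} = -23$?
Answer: $\frac{i \sqrt{250761}}{3} \approx 166.92 i$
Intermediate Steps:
$B{\left(g,p \right)} = -6 + p$
$S{\left(H,X \right)} = 2 - \frac{361 H}{3} + \frac{23 X}{3}$ ($S{\left(H,X \right)} = 2 - \frac{361 H - 23 X}{3} = 2 - \frac{- 23 X + 361 H}{3} = 2 - \left(- \frac{23 X}{3} + \frac{361 H}{3}\right) = 2 - \frac{361 H}{3} + \frac{23 X}{3}$)
$Z = -35141$ ($Z = -5 - 35136 = -35141$)
$\sqrt{Z + S{\left(B{\left(13,-10 \right)},698 \right)}} = \sqrt{-35141 + \left(2 - \frac{361 \left(-6 - 10\right)}{3} + \frac{23}{3} \cdot 698\right)} = \sqrt{-35141 + \left(2 - - \frac{5776}{3} + \frac{16054}{3}\right)} = \sqrt{-35141 + \left(2 + \frac{5776}{3} + \frac{16054}{3}\right)} = \sqrt{-35141 + \frac{21836}{3}} = \sqrt{- \frac{83587}{3}} = \frac{i \sqrt{250761}}{3}$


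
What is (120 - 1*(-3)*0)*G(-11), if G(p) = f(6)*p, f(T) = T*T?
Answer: -47520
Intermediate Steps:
f(T) = T²
G(p) = 36*p (G(p) = 6²*p = 36*p)
(120 - 1*(-3)*0)*G(-11) = (120 - 1*(-3)*0)*(36*(-11)) = (120 + 3*0)*(-396) = (120 + 0)*(-396) = 120*(-396) = -47520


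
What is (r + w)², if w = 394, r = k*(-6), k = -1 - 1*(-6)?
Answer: 132496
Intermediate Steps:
k = 5 (k = -1 + 6 = 5)
r = -30 (r = 5*(-6) = -30)
(r + w)² = (-30 + 394)² = 364² = 132496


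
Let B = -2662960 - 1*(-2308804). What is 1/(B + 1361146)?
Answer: 1/1006990 ≈ 9.9306e-7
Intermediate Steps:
B = -354156 (B = -2662960 + 2308804 = -354156)
1/(B + 1361146) = 1/(-354156 + 1361146) = 1/1006990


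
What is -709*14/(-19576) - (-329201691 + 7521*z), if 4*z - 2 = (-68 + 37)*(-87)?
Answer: 1586277032729/4894 ≈ 3.2413e+8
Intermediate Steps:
z = 2699/4 (z = ½ + ((-68 + 37)*(-87))/4 = ½ + (-31*(-87))/4 = ½ + (¼)*2697 = ½ + 2697/4 = 2699/4 ≈ 674.75)
-709*14/(-19576) - (-329201691 + 7521*z) = -709*14/(-19576) - 7521/(1/(2699/4 - 43771)) = -9926*(-1/19576) - 7521/(1/(-172385/4)) = 4963/9788 - 7521/(-4/172385) = 4963/9788 - 7521*(-172385/4) = 4963/9788 + 1296507585/4 = 1586277032729/4894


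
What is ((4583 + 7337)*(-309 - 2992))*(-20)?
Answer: 786958400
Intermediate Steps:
((4583 + 7337)*(-309 - 2992))*(-20) = (11920*(-3301))*(-20) = -39347920*(-20) = 786958400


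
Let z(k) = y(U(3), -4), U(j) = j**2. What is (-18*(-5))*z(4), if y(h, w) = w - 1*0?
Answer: -360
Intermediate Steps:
y(h, w) = w (y(h, w) = w + 0 = w)
z(k) = -4
(-18*(-5))*z(4) = -18*(-5)*(-4) = 90*(-4) = -360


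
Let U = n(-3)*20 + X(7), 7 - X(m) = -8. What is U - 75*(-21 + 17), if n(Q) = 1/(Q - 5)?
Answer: 625/2 ≈ 312.50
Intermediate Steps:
X(m) = 15 (X(m) = 7 - 1*(-8) = 7 + 8 = 15)
n(Q) = 1/(-5 + Q)
U = 25/2 (U = 20/(-5 - 3) + 15 = 20/(-8) + 15 = -⅛*20 + 15 = -5/2 + 15 = 25/2 ≈ 12.500)
U - 75*(-21 + 17) = 25/2 - 75*(-21 + 17) = 25/2 - 75*(-4) = 25/2 - 1*(-300) = 25/2 + 300 = 625/2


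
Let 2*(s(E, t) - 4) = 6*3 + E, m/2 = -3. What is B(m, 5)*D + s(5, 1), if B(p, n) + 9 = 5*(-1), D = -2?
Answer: 87/2 ≈ 43.500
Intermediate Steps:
m = -6 (m = 2*(-3) = -6)
s(E, t) = 13 + E/2 (s(E, t) = 4 + (6*3 + E)/2 = 4 + (18 + E)/2 = 4 + (9 + E/2) = 13 + E/2)
B(p, n) = -14 (B(p, n) = -9 + 5*(-1) = -9 - 5 = -14)
B(m, 5)*D + s(5, 1) = -14*(-2) + (13 + (½)*5) = 28 + (13 + 5/2) = 28 + 31/2 = 87/2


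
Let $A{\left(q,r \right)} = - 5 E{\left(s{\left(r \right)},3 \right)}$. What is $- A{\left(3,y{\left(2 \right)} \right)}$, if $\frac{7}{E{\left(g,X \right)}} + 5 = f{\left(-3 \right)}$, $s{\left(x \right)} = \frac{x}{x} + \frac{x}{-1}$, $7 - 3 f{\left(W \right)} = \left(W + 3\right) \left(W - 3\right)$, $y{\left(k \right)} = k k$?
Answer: $- \frac{105}{8} \approx -13.125$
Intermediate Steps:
$y{\left(k \right)} = k^{2}$
$f{\left(W \right)} = \frac{7}{3} - \frac{\left(-3 + W\right) \left(3 + W\right)}{3}$ ($f{\left(W \right)} = \frac{7}{3} - \frac{\left(W + 3\right) \left(W - 3\right)}{3} = \frac{7}{3} - \frac{\left(3 + W\right) \left(-3 + W\right)}{3} = \frac{7}{3} - \frac{\left(-3 + W\right) \left(3 + W\right)}{3}$)
$s{\left(x \right)} = 1 - x$ ($s{\left(x \right)} = 1 + x \left(-1\right) = 1 - x$)
$E{\left(g,X \right)} = - \frac{21}{8}$ ($E{\left(g,X \right)} = \frac{7}{-5 + \left(\frac{16}{3} - \frac{\left(-3\right)^{2}}{3}\right)} = \frac{7}{-5 + \left(\frac{16}{3} - 3\right)} = \frac{7}{-5 + \frac{7}{3}} = \frac{7}{- \frac{8}{3}} = 7 \left(- \frac{3}{8}\right) = - \frac{21}{8}$)
$A{\left(q,r \right)} = \frac{105}{8}$ ($A{\left(q,r \right)} = \left(-5\right) \left(- \frac{21}{8}\right) = \frac{105}{8}$)
$- A{\left(3,y{\left(2 \right)} \right)} = \left(-1\right) \frac{105}{8} = - \frac{105}{8}$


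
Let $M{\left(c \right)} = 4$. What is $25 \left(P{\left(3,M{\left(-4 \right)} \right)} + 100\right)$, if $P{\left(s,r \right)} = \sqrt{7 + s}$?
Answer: $2500 + 25 \sqrt{10} \approx 2579.1$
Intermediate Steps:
$25 \left(P{\left(3,M{\left(-4 \right)} \right)} + 100\right) = 25 \left(\sqrt{7 + 3} + 100\right) = 25 \left(\sqrt{10} + 100\right) = 25 \left(100 + \sqrt{10}\right) = 2500 + 25 \sqrt{10}$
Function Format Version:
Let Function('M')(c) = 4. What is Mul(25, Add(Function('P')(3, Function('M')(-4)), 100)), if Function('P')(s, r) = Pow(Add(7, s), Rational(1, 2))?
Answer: Add(2500, Mul(25, Pow(10, Rational(1, 2)))) ≈ 2579.1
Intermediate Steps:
Mul(25, Add(Function('P')(3, Function('M')(-4)), 100)) = Mul(25, Add(Pow(Add(7, 3), Rational(1, 2)), 100)) = Mul(25, Add(Pow(10, Rational(1, 2)), 100)) = Mul(25, Add(100, Pow(10, Rational(1, 2)))) = Add(2500, Mul(25, Pow(10, Rational(1, 2))))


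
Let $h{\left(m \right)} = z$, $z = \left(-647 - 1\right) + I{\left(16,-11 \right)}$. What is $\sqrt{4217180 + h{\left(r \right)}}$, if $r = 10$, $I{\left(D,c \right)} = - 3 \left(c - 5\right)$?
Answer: $2 \sqrt{1054145} \approx 2053.4$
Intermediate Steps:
$I{\left(D,c \right)} = 15 - 3 c$ ($I{\left(D,c \right)} = - 3 \left(-5 + c\right) = 15 - 3 c$)
$z = -600$ ($z = \left(-647 - 1\right) + \left(15 - -33\right) = -648 + \left(15 + 33\right) = -648 + 48 = -600$)
$h{\left(m \right)} = -600$
$\sqrt{4217180 + h{\left(r \right)}} = \sqrt{4217180 - 600} = \sqrt{4216580} = 2 \sqrt{1054145}$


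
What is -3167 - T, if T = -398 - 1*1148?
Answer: -1621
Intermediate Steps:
T = -1546 (T = -398 - 1148 = -1546)
-3167 - T = -3167 - 1*(-1546) = -3167 + 1546 = -1621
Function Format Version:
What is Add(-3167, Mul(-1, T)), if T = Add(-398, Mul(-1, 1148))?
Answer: -1621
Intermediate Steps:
T = -1546 (T = Add(-398, -1148) = -1546)
Add(-3167, Mul(-1, T)) = Add(-3167, Mul(-1, -1546)) = Add(-3167, 1546) = -1621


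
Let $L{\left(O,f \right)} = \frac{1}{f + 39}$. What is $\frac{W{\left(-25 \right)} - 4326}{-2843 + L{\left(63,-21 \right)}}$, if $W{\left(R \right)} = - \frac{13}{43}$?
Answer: $\frac{3348558}{2200439} \approx 1.5218$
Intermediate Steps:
$L{\left(O,f \right)} = \frac{1}{39 + f}$
$W{\left(R \right)} = - \frac{13}{43}$ ($W{\left(R \right)} = \left(-13\right) \frac{1}{43} = - \frac{13}{43}$)
$\frac{W{\left(-25 \right)} - 4326}{-2843 + L{\left(63,-21 \right)}} = \frac{- \frac{13}{43} - 4326}{-2843 + \frac{1}{39 - 21}} = - \frac{186031}{43 \left(-2843 + \frac{1}{18}\right)} = - \frac{186031}{43 \left(- \frac{51173}{18}\right)} = \left(- \frac{186031}{43}\right) \left(- \frac{18}{51173}\right) = \frac{3348558}{2200439}$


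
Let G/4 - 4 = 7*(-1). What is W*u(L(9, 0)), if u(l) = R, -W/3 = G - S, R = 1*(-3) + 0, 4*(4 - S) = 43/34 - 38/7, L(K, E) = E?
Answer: -146007/952 ≈ -153.37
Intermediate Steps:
G = -12 (G = 16 + 4*(7*(-1)) = 16 + 4*(-7) = 16 - 28 = -12)
S = 4799/952 (S = 4 - (43/34 - 38/7)/4 = 4 - ¼*(-991/238) = 4 + 991/952 = 4799/952 ≈ 5.0410)
R = -3 (R = -3 + 0 = -3)
W = 48669/952 (W = -3*(-12 - 1*4799/952) = -3*(-12 - 4799/952) = -3*(-16223/952) = 48669/952 ≈ 51.123)
u(l) = -3
W*u(L(9, 0)) = (48669/952)*(-3) = -146007/952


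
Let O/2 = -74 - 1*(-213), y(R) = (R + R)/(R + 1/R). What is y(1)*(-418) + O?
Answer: -140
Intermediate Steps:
y(R) = 2*R/(R + 1/R) (y(R) = (2*R)/(R + 1/R) = 2*R/(R + 1/R))
O = 278 (O = 2*(-74 - 1*(-213)) = 2*(-74 + 213) = 2*139 = 278)
y(1)*(-418) + O = (2*1²/(1 + 1²))*(-418) + 278 = (2*1/(1 + 1))*(-418) + 278 = (2*1/2)*(-418) + 278 = (2*1*(½))*(-418) + 278 = 1*(-418) + 278 = -418 + 278 = -140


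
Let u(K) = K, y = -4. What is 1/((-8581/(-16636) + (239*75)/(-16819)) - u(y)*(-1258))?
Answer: -279800884/1408111924749 ≈ -0.00019871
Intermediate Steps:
1/((-8581/(-16636) + (239*75)/(-16819)) - u(y)*(-1258)) = 1/((-8581/(-16636) + (239*75)/(-16819)) - (-4)*(-1258)) = 1/((-8581*(-1/16636) + 17925*(-1/16819)) - 1*5032) = 1/((8581/16636 - 17925/16819) - 5032) = 1/(-153876461/279800884 - 5032) = 1/(-1408111924749/279800884) = -279800884/1408111924749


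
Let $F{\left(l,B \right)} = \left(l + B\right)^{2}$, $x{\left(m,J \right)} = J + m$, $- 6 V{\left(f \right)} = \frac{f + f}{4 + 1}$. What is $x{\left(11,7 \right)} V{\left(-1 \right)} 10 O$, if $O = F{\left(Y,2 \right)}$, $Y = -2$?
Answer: $0$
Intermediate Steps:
$V{\left(f \right)} = - \frac{f}{15}$ ($V{\left(f \right)} = - \frac{\left(f + f\right) \frac{1}{4 + 1}}{6} = - \frac{2 f \frac{1}{5}}{6} = - \frac{\frac{2}{5} f}{6} = - \frac{f}{15}$)
$F{\left(l,B \right)} = \left(B + l\right)^{2}$
$O = 0$ ($O = \left(2 - 2\right)^{2} = 0^{2} = 0$)
$x{\left(11,7 \right)} V{\left(-1 \right)} 10 O = \left(7 + 11\right) \left(- \frac{1}{15}\right) \left(-1\right) 10 \cdot 0 = 18 \cdot \frac{1}{15} \cdot 10 \cdot 0 = 18 \cdot \frac{2}{3} \cdot 0 = 18 \cdot 0 = 0$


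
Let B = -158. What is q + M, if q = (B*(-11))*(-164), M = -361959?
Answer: -646991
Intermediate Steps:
q = -285032 (q = -158*(-11)*(-164) = 1738*(-164) = -285032)
q + M = -285032 - 361959 = -646991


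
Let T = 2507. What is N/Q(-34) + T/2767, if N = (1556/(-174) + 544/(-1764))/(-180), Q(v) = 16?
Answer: 9266599001/10191502944 ≈ 0.90925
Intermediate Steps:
N = 11831/230202 (N = (1556*(-1/174) + 544*(-1/1764))*(-1/180) = (-778/87 - 136/441)*(-1/180) = -118310/12789*(-1/180) = 11831/230202 ≈ 0.051394)
N/Q(-34) + T/2767 = (11831/230202)/16 + 2507/2767 = (11831/230202)*(1/16) + 2507*(1/2767) = 11831/3683232 + 2507/2767 = 9266599001/10191502944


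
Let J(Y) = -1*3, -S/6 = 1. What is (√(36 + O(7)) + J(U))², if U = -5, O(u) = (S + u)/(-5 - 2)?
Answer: (21 - √1757)²/49 ≈ 8.9286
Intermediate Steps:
S = -6 (S = -6*1 = -6)
O(u) = 6/7 - u/7 (O(u) = (-6 + u)/(-5 - 2) = (-6 + u)/(-7) = (-6 + u)*(-⅐) = 6/7 - u/7)
J(Y) = -3
(√(36 + O(7)) + J(U))² = (√(36 + (6/7 - ⅐*7)) - 3)² = (√(36 + (6/7 - 1)) - 3)² = (√(36 - ⅐) - 3)² = (√(251/7) - 3)² = (√1757/7 - 3)² = (-3 + √1757/7)²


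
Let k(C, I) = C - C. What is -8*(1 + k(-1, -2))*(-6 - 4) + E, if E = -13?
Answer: 67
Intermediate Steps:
k(C, I) = 0
-8*(1 + k(-1, -2))*(-6 - 4) + E = -8*(1 + 0)*(-6 - 4) - 13 = -8*(-10) - 13 = 80 - 13 = 67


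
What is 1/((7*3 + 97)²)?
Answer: 1/13924 ≈ 7.1818e-5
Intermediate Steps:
1/((7*3 + 97)²) = 1/((21 + 97)²) = 1/(118²) = 1/13924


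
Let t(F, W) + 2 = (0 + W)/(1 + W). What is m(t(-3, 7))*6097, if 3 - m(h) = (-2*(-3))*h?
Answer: 237783/4 ≈ 59446.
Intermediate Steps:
t(F, W) = -2 + W/(1 + W) (t(F, W) = -2 + (0 + W)/(1 + W) = -2 + W/(1 + W))
m(h) = 3 - 6*h (m(h) = 3 - (-2*(-3))*h = 3 - 6*h)
m(t(-3, 7))*6097 = (3 - 6*(-2 - 1*7)/(1 + 7))*6097 = (3 - 6*(-2 - 7)/8)*6097 = (3 - 3*(-9)/4)*6097 = (3 - 6*(-9/8))*6097 = (3 + 27/4)*6097 = (39/4)*6097 = 237783/4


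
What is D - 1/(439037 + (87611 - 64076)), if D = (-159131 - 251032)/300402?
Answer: -31621703273/23159592324 ≈ -1.3654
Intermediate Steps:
D = -136721/100134 (D = -410163*1/300402 = -136721/100134 ≈ -1.3654)
D - 1/(439037 + (87611 - 64076)) = -136721/100134 - 1/(439037 + (87611 - 64076)) = -136721/100134 - 1/(439037 + 23535) = -136721/100134 - 1/462572 = -31621703273/23159592324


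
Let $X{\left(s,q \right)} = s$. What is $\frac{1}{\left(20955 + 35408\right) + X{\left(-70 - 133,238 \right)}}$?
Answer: $\frac{1}{56160} \approx 1.7806 \cdot 10^{-5}$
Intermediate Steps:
$\frac{1}{\left(20955 + 35408\right) + X{\left(-70 - 133,238 \right)}} = \frac{1}{\left(20955 + 35408\right) - 203} = \frac{1}{56363 - 203} = \frac{1}{56160}$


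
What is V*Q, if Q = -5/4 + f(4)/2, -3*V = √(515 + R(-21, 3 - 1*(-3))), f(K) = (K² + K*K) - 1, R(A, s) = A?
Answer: -19*√494/4 ≈ -105.57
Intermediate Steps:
f(K) = -1 + 2*K² (f(K) = (K² + K²) - 1 = 2*K² - 1 = -1 + 2*K²)
V = -√494/3 (V = -√(515 - 21)/3 = -√494/3 ≈ -7.4087)
Q = 57/4 (Q = -5/4 + (-1 + 2*4²)/2 = -5*¼ + (-1 + 2*16)*(½) = -5/4 + (-1 + 32)*(½) = -5/4 + 31*(½) = -5/4 + 31/2 = 57/4 ≈ 14.250)
V*Q = -√494/3*(57/4) = -19*√494/4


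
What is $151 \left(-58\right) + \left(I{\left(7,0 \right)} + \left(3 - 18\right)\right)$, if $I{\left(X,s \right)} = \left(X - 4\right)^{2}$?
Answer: $-8764$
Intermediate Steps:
$I{\left(X,s \right)} = \left(-4 + X\right)^{2}$
$151 \left(-58\right) + \left(I{\left(7,0 \right)} + \left(3 - 18\right)\right) = 151 \left(-58\right) + \left(\left(-4 + 7\right)^{2} + \left(3 - 18\right)\right) = -8758 - \left(15 - 3^{2}\right) = -8758 + \left(9 - 15\right) = -8758 - 6 = -8764$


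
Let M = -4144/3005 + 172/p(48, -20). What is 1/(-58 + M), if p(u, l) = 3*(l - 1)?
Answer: -189315/11758202 ≈ -0.016101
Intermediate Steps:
p(u, l) = -3 + 3*l (p(u, l) = 3*(-1 + l) = -3 + 3*l)
M = -777932/189315 (M = -4144/3005 + 172/(-3 + 3*(-20)) = -4144*1/3005 + 172/(-3 - 60) = -4144/3005 + 172/(-63) = -4144/3005 + 172*(-1/63) = -4144/3005 - 172/63 = -777932/189315 ≈ -4.1092)
1/(-58 + M) = 1/(-58 - 777932/189315) = 1/(-11758202/189315) = -189315/11758202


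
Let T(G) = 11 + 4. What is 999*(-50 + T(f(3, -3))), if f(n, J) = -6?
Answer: -34965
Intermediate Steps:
T(G) = 15
999*(-50 + T(f(3, -3))) = 999*(-50 + 15) = 999*(-35) = -34965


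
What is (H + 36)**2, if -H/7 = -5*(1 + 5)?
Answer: 60516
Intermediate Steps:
H = 210 (H = -(-35)*(1 + 5) = -(-35)*6 = -7*(-30) = 210)
(H + 36)**2 = (210 + 36)**2 = 246**2 = 60516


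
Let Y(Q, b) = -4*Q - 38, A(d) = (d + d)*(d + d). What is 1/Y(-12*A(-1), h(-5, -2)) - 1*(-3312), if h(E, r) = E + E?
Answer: 510049/154 ≈ 3312.0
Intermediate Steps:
h(E, r) = 2*E
A(d) = 4*d**2 (A(d) = (2*d)*(2*d) = 4*d**2)
Y(Q, b) = -38 - 4*Q
1/Y(-12*A(-1), h(-5, -2)) - 1*(-3312) = 1/(-38 - (-48)*4*(-1)**2) - 1*(-3312) = 1/(-38 - (-48)*4*1) + 3312 = 1/(-38 - (-48)*4) + 3312 = 1/(-38 - 4*(-48)) + 3312 = 1/(-38 + 192) + 3312 = 1/154 + 3312 = 510049/154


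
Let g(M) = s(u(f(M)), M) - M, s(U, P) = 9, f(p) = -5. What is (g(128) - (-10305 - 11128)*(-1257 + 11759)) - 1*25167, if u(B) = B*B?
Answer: 225064080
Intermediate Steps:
u(B) = B²
g(M) = 9 - M
(g(128) - (-10305 - 11128)*(-1257 + 11759)) - 1*25167 = ((9 - 1*128) - (-10305 - 11128)*(-1257 + 11759)) - 1*25167 = ((9 - 128) - (-21433)*10502) - 25167 = (-119 - 1*(-225089366)) - 25167 = (-119 + 225089366) - 25167 = 225089247 - 25167 = 225064080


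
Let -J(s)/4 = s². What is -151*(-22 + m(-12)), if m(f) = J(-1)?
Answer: 3926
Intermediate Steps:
J(s) = -4*s²
m(f) = -4 (m(f) = -4*(-1)² = -4*1 = -4)
-151*(-22 + m(-12)) = -151*(-22 - 4) = -151*(-26) = 3926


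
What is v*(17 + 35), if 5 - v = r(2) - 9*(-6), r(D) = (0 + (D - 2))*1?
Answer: -2548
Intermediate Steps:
r(D) = -2 + D (r(D) = (0 + (-2 + D))*1 = (-2 + D)*1 = -2 + D)
v = -49 (v = 5 - ((-2 + 2) - 9*(-6)) = 5 - (0 + 54) = 5 - 1*54 = 5 - 54 = -49)
v*(17 + 35) = -49*(17 + 35) = -49*52 = -2548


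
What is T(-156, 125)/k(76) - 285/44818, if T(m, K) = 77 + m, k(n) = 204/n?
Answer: -67286353/2285718 ≈ -29.438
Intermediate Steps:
T(-156, 125)/k(76) - 285/44818 = (77 - 156)/((204/76)) - 285/44818 = -79/(204*(1/76)) - 285*1/44818 = -79/51/19 - 285/44818 = -79*19/51 - 285/44818 = -1501/51 - 285/44818 = -67286353/2285718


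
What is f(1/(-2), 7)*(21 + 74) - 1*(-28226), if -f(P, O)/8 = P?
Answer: 28606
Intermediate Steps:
f(P, O) = -8*P
f(1/(-2), 7)*(21 + 74) - 1*(-28226) = (-8/(-2))*(21 + 74) - 1*(-28226) = -8*(-1/2)*95 + 28226 = 4*95 + 28226 = 380 + 28226 = 28606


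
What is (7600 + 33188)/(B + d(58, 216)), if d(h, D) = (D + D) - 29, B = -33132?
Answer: -40788/32729 ≈ -1.2462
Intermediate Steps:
d(h, D) = -29 + 2*D (d(h, D) = 2*D - 29 = -29 + 2*D)
(7600 + 33188)/(B + d(58, 216)) = (7600 + 33188)/(-33132 + (-29 + 2*216)) = 40788/(-33132 + (-29 + 432)) = 40788/(-33132 + 403) = 40788/(-32729) = 40788*(-1/32729) = -40788/32729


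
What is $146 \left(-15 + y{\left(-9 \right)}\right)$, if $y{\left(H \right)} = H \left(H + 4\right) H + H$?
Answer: $-62634$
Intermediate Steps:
$y{\left(H \right)} = H + H^{2} \left(4 + H\right)$ ($y{\left(H \right)} = H \left(4 + H\right) H + H = H^{2} \left(4 + H\right) + H = H + H^{2} \left(4 + H\right)$)
$146 \left(-15 + y{\left(-9 \right)}\right) = 146 \left(-15 - 9 \left(1 + \left(-9\right)^{2} + 4 \left(-9\right)\right)\right) = 146 \left(-15 - 9 \left(1 + 81 - 36\right)\right) = 146 \left(-15 - 414\right) = 146 \left(-429\right) = -62634$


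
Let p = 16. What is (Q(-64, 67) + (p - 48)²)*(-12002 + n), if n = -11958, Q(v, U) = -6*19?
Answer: -21803600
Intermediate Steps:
Q(v, U) = -114
(Q(-64, 67) + (p - 48)²)*(-12002 + n) = (-114 + (16 - 48)²)*(-12002 - 11958) = (-114 + (-32)²)*(-23960) = (-114 + 1024)*(-23960) = 910*(-23960) = -21803600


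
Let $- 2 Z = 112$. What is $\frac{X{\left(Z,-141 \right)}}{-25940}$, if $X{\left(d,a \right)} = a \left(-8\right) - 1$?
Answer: $- \frac{1127}{25940} \approx -0.043446$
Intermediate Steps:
$Z = -56$ ($Z = \left(- \frac{1}{2}\right) 112 = -56$)
$X{\left(d,a \right)} = -1 - 8 a$ ($X{\left(d,a \right)} = - 8 a - 1 = -1 - 8 a$)
$\frac{X{\left(Z,-141 \right)}}{-25940} = \frac{-1 - -1128}{-25940} = \left(-1 + 1128\right) \left(- \frac{1}{25940}\right) = 1127 \left(- \frac{1}{25940}\right) = - \frac{1127}{25940}$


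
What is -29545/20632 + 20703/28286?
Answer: -204282787/291798376 ≈ -0.70008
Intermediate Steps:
-29545/20632 + 20703/28286 = -204282787/291798376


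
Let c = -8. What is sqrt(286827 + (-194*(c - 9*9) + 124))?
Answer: sqrt(304217) ≈ 551.56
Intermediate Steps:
sqrt(286827 + (-194*(c - 9*9) + 124)) = sqrt(286827 + (-194*(-8 - 9*9) + 124)) = sqrt(286827 + (-194*(-8 - 81) + 124)) = sqrt(286827 + (-194*(-89) + 124)) = sqrt(286827 + (17266 + 124)) = sqrt(286827 + 17390) = sqrt(304217)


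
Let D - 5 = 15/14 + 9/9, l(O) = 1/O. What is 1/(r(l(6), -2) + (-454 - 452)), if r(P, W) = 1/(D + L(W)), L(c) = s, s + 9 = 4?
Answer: -29/26260 ≈ -0.0011043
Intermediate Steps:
s = -5 (s = -9 + 4 = -5)
L(c) = -5
D = 99/14 (D = 5 + (15/14 + 9/9) = 5 + (15*(1/14) + 9*(1/9)) = 5 + (15/14 + 1) = 5 + 29/14 = 99/14 ≈ 7.0714)
r(P, W) = 14/29 (r(P, W) = 1/(99/14 - 5) = 1/(29/14) = 14/29)
1/(r(l(6), -2) + (-454 - 452)) = 1/(14/29 + (-454 - 452)) = 1/(14/29 - 906) = 1/(-26260/29) = -29/26260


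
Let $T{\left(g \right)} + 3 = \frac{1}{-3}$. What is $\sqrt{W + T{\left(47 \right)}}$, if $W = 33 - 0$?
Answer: $\frac{\sqrt{267}}{3} \approx 5.4467$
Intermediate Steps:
$T{\left(g \right)} = - \frac{10}{3}$ ($T{\left(g \right)} = -3 + \frac{1}{-3} = -3 - \frac{1}{3} = - \frac{10}{3}$)
$W = 33$ ($W = 33 + 0 = 33$)
$\sqrt{W + T{\left(47 \right)}} = \sqrt{33 - \frac{10}{3}} = \sqrt{\frac{89}{3}} = \frac{\sqrt{267}}{3}$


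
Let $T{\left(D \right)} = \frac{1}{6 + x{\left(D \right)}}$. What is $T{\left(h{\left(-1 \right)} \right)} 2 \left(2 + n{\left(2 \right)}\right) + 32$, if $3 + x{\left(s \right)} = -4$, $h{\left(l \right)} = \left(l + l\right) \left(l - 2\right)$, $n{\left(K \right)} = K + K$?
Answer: $20$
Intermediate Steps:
$n{\left(K \right)} = 2 K$
$h{\left(l \right)} = 2 l \left(-2 + l\right)$
$x{\left(s \right)} = -7$ ($x{\left(s \right)} = -3 - 4 = -7$)
$T{\left(D \right)} = -1$ ($T{\left(D \right)} = \frac{1}{6 - 7} = \frac{1}{-1} = -1$)
$T{\left(h{\left(-1 \right)} \right)} 2 \left(2 + n{\left(2 \right)}\right) + 32 = - 2 \left(2 + 2 \cdot 2\right) + 32 = - 2 \left(2 + 4\right) + 32 = - 2 \cdot 6 + 32 = \left(-1\right) 12 + 32 = -12 + 32 = 20$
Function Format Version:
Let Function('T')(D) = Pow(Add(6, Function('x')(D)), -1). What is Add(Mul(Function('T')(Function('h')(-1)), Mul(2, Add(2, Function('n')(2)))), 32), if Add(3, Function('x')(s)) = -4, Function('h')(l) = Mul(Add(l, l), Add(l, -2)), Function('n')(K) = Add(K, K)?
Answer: 20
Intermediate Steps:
Function('n')(K) = Mul(2, K)
Function('h')(l) = Mul(2, l, Add(-2, l)) (Function('h')(l) = Mul(Mul(2, l), Add(-2, l)) = Mul(2, l, Add(-2, l)))
Function('x')(s) = -7 (Function('x')(s) = Add(-3, -4) = -7)
Function('T')(D) = -1 (Function('T')(D) = Pow(Add(6, -7), -1) = Pow(-1, -1) = -1)
Add(Mul(Function('T')(Function('h')(-1)), Mul(2, Add(2, Function('n')(2)))), 32) = Add(Mul(-1, Mul(2, Add(2, Mul(2, 2)))), 32) = Add(Mul(-1, Mul(2, Add(2, 4))), 32) = Add(Mul(-1, Mul(2, 6)), 32) = Add(Mul(-1, 12), 32) = Add(-12, 32) = 20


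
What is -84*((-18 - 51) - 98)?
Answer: 14028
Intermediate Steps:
-84*((-18 - 51) - 98) = -84*(-69 - 98) = -84*(-167) = 14028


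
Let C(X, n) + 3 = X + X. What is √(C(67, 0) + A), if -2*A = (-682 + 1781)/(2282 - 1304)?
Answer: √124761993/978 ≈ 11.421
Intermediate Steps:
C(X, n) = -3 + 2*X (C(X, n) = -3 + (X + X) = -3 + 2*X)
A = -1099/1956 (A = -(-682 + 1781)/(2*(2282 - 1304)) = -1099/(2*978) = -½*1099/978 = -1099/1956 ≈ -0.56186)
√(C(67, 0) + A) = √((-3 + 2*67) - 1099/1956) = √((-3 + 134) - 1099/1956) = √(131 - 1099/1956) = √(255137/1956) = √124761993/978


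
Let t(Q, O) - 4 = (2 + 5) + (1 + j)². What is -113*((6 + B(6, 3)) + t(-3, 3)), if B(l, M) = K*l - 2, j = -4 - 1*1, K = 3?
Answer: -5537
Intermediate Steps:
j = -5 (j = -4 - 1 = -5)
B(l, M) = -2 + 3*l (B(l, M) = 3*l - 2 = -2 + 3*l)
t(Q, O) = 27 (t(Q, O) = 4 + ((2 + 5) + (1 - 5)²) = 4 + (7 + (-4)²) = 4 + (7 + 16) = 4 + 23 = 27)
-113*((6 + B(6, 3)) + t(-3, 3)) = -113*((6 + (-2 + 3*6)) + 27) = -113*((6 + (-2 + 18)) + 27) = -113*((6 + 16) + 27) = -113*(22 + 27) = -113*49 = -5537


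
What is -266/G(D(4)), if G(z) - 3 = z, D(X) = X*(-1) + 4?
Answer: -266/3 ≈ -88.667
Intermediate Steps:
D(X) = 4 - X (D(X) = -X + 4 = 4 - X)
G(z) = 3 + z
-266/G(D(4)) = -266/(3 + (4 - 1*4)) = -266/(3 + (4 - 4)) = -266/(3 + 0) = -266/3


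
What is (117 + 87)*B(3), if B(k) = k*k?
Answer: 1836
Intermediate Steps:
B(k) = k**2
(117 + 87)*B(3) = (117 + 87)*3**2 = 204*9 = 1836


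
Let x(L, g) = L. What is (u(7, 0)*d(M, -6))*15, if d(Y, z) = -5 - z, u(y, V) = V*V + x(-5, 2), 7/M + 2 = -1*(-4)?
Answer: -75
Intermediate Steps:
M = 7/2 (M = 7/(-2 - 1*(-4)) = 7/(-2 + 4) = 7/2 ≈ 3.5000)
u(y, V) = -5 + V**2 (u(y, V) = V*V - 5 = V**2 - 5 = -5 + V**2)
(u(7, 0)*d(M, -6))*15 = ((-5 + 0**2)*(-5 - 1*(-6)))*15 = ((-5 + 0)*(-5 + 6))*15 = -5*1*15 = -5*15 = -75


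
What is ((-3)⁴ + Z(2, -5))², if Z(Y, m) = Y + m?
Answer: 6084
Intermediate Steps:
((-3)⁴ + Z(2, -5))² = ((-3)⁴ + (2 - 5))² = (81 - 3)² = 78² = 6084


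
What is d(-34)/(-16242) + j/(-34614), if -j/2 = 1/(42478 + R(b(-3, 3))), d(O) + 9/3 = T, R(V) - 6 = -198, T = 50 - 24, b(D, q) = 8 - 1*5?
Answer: -1402699267/990550586007 ≈ -0.0014161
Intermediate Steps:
b(D, q) = 3 (b(D, q) = 8 - 5 = 3)
T = 26
R(V) = -192 (R(V) = 6 - 198 = -192)
d(O) = 23 (d(O) = -3 + 26 = 23)
j = -1/21143 (j = -2/(42478 - 192) = -2/42286 = -2*1/42286 = -1/21143 ≈ -4.7297e-5)
d(-34)/(-16242) + j/(-34614) = 23/(-16242) - 1/21143/(-34614) = 23*(-1/16242) - 1/21143*(-1/34614) = -23/16242 + 1/731843802 = -1402699267/990550586007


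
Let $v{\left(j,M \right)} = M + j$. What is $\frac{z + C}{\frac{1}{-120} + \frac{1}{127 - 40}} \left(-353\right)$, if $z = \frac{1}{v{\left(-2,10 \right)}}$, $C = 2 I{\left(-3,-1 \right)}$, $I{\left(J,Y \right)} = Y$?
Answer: $\frac{2303325}{11} \approx 2.0939 \cdot 10^{5}$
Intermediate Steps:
$C = -2$ ($C = 2 \left(-1\right) = -2$)
$z = \frac{1}{8}$ ($z = \frac{1}{10 - 2} = \frac{1}{8} \approx 0.125$)
$\frac{z + C}{\frac{1}{-120} + \frac{1}{127 - 40}} \left(-353\right) = \frac{\frac{1}{8} - 2}{\frac{1}{-120} + \frac{1}{127 - 40}} \left(-353\right) = - \frac{15}{8 \left(- \frac{1}{120} + \frac{1}{87}\right)} \left(-353\right) = - \frac{15}{8 \cdot \frac{11}{3480}} \left(-353\right) = \left(- \frac{15}{8}\right) \frac{3480}{11} \left(-353\right) = \left(- \frac{6525}{11}\right) \left(-353\right) = \frac{2303325}{11}$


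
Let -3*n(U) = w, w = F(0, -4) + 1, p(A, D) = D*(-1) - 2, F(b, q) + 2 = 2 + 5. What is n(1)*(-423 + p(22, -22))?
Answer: 806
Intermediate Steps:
F(b, q) = 5 (F(b, q) = -2 + (2 + 5) = -2 + 7 = 5)
p(A, D) = -2 - D (p(A, D) = -D - 2 = -2 - D)
w = 6 (w = 5 + 1 = 6)
n(U) = -2 (n(U) = -⅓*6 = -2)
n(1)*(-423 + p(22, -22)) = -2*(-423 + (-2 - 1*(-22))) = -2*(-423 + (-2 + 22)) = -2*(-423 + 20) = -2*(-403) = 806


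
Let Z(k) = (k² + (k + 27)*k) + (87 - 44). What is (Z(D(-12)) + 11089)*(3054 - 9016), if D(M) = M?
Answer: -66154352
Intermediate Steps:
Z(k) = 43 + k² + k*(27 + k) (Z(k) = (k² + (27 + k)*k) + 43 = (k² + k*(27 + k)) + 43 = 43 + k² + k*(27 + k))
(Z(D(-12)) + 11089)*(3054 - 9016) = ((43 + 2*(-12)² + 27*(-12)) + 11089)*(3054 - 9016) = ((43 + 2*144 - 324) + 11089)*(-5962) = ((43 + 288 - 324) + 11089)*(-5962) = (7 + 11089)*(-5962) = 11096*(-5962) = -66154352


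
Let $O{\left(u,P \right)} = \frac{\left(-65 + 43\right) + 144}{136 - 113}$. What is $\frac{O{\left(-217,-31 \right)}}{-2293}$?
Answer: $- \frac{122}{52739} \approx -0.0023133$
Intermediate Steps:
$O{\left(u,P \right)} = \frac{122}{23}$ ($O{\left(u,P \right)} = \frac{-22 + 144}{23} = 122 \cdot \frac{1}{23} = \frac{122}{23}$)
$\frac{O{\left(-217,-31 \right)}}{-2293} = \frac{122}{23 \left(-2293\right)} = \frac{122}{23} \left(- \frac{1}{2293}\right) = - \frac{122}{52739}$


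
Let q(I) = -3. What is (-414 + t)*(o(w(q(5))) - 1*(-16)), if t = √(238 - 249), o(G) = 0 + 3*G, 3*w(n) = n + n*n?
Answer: -9108 + 22*I*√11 ≈ -9108.0 + 72.966*I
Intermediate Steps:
w(n) = n/3 + n²/3 (w(n) = (n + n*n)/3 = (n + n²)/3 = n/3 + n²/3)
o(G) = 3*G
t = I*√11 (t = √(-11) = I*√11 ≈ 3.3166*I)
(-414 + t)*(o(w(q(5))) - 1*(-16)) = (-414 + I*√11)*(3*((⅓)*(-3)*(1 - 3)) - 1*(-16)) = (-414 + I*√11)*(3*((⅓)*(-3)*(-2)) + 16) = (-414 + I*√11)*(3*2 + 16) = (-414 + I*√11)*(6 + 16) = (-414 + I*√11)*22 = -9108 + 22*I*√11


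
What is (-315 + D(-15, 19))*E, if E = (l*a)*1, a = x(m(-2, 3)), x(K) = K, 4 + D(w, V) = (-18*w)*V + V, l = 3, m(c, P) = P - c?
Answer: 72450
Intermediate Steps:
D(w, V) = -4 + V - 18*V*w (D(w, V) = -4 + ((-18*w)*V + V) = -4 + (-18*V*w + V) = -4 + (V - 18*V*w) = -4 + V - 18*V*w)
a = 5 (a = 3 - 1*(-2) = 3 + 2 = 5)
E = 15 (E = (3*5)*1 = 15*1 = 15)
(-315 + D(-15, 19))*E = (-315 + (-4 + 19 - 18*19*(-15)))*15 = (-315 + (-4 + 19 + 5130))*15 = (-315 + 5145)*15 = 4830*15 = 72450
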